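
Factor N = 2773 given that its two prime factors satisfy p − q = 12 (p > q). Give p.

59

Since p = q + 12, we have 2773 = q(q + 12), so q² + 12q − 2773 = 0.
Discriminant: 12² + 4·2773 = 144 + 11092 = 11236; √11236 = 106.
q = (−12 + 106)/2 = 47, and p = q + 12 = 59.
Check: 47 · 59 = 2773.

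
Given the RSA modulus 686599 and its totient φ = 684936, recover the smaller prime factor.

φ(n) = (p−1)(q−1) = n − (p+q) + 1, so p + q = 686599 − 684936 + 1 = 1664.
p and q are the roots of t² − 1664t + 686599 = 0.
Discriminant: 1664² − 4·686599 = 2768896 − 2746396 = 22500; √22500 = 150.
q = (1664 − 150)/2 = 757, p = (1664 + 150)/2 = 907.
Check: 757 · 907 = 686599.

757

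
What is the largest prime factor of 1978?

43

1978 = 2 · 989
989 = 23 · 43
43 is prime.
So 1978 = 2 · 23 · 43; the largest prime factor is 43.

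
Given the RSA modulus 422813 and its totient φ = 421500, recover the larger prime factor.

φ(n) = (p−1)(q−1) = n − (p+q) + 1, so p + q = 422813 − 421500 + 1 = 1314.
p and q are the roots of t² − 1314t + 422813 = 0.
Discriminant: 1314² − 4·422813 = 1726596 − 1691252 = 35344; √35344 = 188.
q = (1314 − 188)/2 = 563, p = (1314 + 188)/2 = 751.
Check: 563 · 751 = 422813.

751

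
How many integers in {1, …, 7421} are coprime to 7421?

Factor: 7421 = 41 · 181.
φ(7421) = (41−1) · (181−1) = 40 · 180 = 7200.

7200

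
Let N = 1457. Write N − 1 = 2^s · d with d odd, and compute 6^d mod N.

1457 − 1 = 1456 = 2^4 · 91, so d = 91.
6^1 ≡ 6 (mod 1457)
6^2 ≡ 6^2 = 36 ≡ 36 (mod 1457)
6^4 ≡ 36^2 = 1296 ≡ 1296 (mod 1457)
6^8 ≡ 1296^2 = 1679616 ≡ 1152 (mod 1457)
6^16 ≡ 1152^2 = 1327104 ≡ 1234 (mod 1457)
6^32 ≡ 1234^2 = 1522756 ≡ 191 (mod 1457)
6^64 ≡ 191^2 = 36481 ≡ 56 (mod 1457)
91 = 64 + 16 + 8 + 2 + 1 in binary powers of 2.
So 6^91 ≡ 56 · 1234 · 1152 · 36 · 6 ≡ 1277 (mod 1457).
Squaring chain: 1277 → 346 → 242 → 284; never reaches −1, so base 6 is a Miller–Rabin witness that 1457 is composite.

1277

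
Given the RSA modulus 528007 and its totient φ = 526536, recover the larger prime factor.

φ(n) = (p−1)(q−1) = n − (p+q) + 1, so p + q = 528007 − 526536 + 1 = 1472.
p and q are the roots of t² − 1472t + 528007 = 0.
Discriminant: 1472² − 4·528007 = 2166784 − 2112028 = 54756; √54756 = 234.
q = (1472 − 234)/2 = 619, p = (1472 + 234)/2 = 853.
Check: 619 · 853 = 528007.

853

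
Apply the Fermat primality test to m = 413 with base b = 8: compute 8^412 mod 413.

8^1 ≡ 8 (mod 413)
8^2 ≡ 8^2 = 64 ≡ 64 (mod 413)
8^4 ≡ 64^2 = 4096 ≡ 379 (mod 413)
8^8 ≡ 379^2 = 143641 ≡ 330 (mod 413)
8^16 ≡ 330^2 = 108900 ≡ 281 (mod 413)
8^32 ≡ 281^2 = 78961 ≡ 78 (mod 413)
8^64 ≡ 78^2 = 6084 ≡ 302 (mod 413)
8^128 ≡ 302^2 = 91204 ≡ 344 (mod 413)
8^256 ≡ 344^2 = 118336 ≡ 218 (mod 413)
412 = 256 + 128 + 16 + 8 + 4 in binary powers of 2.
So 8^412 ≡ 218 · 344 · 281 · 330 · 379 ≡ 302 (mod 413).
Since 302 ≠ 1, base 8 is a Fermat witness: 413 is composite.

302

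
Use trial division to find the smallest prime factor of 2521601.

2521601 is odd.
Digit sum 17, not divisible by 3.
Ends in 1: not divisible by 5.
7: 2521601 = 7·360228 + 5
11: 2521601 = 11·229236 + 5
13: 2521601 = 13·193969 + 4
17: 2521601 = 17·148329 + 8
19: 2521601 = 19·132715 + 16
23: 2521601 = 23·109634 + 19
29: 2521601 = 29·86951 + 22
31: 2521601 = 31·81341 + 30
37: 2521601 = 37·68151 + 14
41: 2521601 = 41·61502 + 19
43: 2521601 = 43·58641 + 38
47: 2521601 = 47·53651 + 4
53: 2521601 = 53·47577 + 20
59: 2521601 = 59·42739

59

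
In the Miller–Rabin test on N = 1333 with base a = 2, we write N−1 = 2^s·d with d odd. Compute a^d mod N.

1333 − 1 = 1332 = 2^2 · 333, so d = 333.
2^1 ≡ 2 (mod 1333)
2^2 ≡ 2^2 = 4 ≡ 4 (mod 1333)
2^4 ≡ 4^2 = 16 ≡ 16 (mod 1333)
2^8 ≡ 16^2 = 256 ≡ 256 (mod 1333)
2^16 ≡ 256^2 = 65536 ≡ 219 (mod 1333)
2^32 ≡ 219^2 = 47961 ≡ 1306 (mod 1333)
2^64 ≡ 1306^2 = 1705636 ≡ 729 (mod 1333)
2^128 ≡ 729^2 = 531441 ≡ 907 (mod 1333)
2^256 ≡ 907^2 = 822649 ≡ 188 (mod 1333)
333 = 256 + 64 + 8 + 4 + 1 in binary powers of 2.
So 2^333 ≡ 188 · 729 · 256 · 16 · 2 ≡ 70 (mod 1333).
Squaring chain: 70 → 901; never reaches −1, so base 2 is a Miller–Rabin witness that 1333 is composite.

70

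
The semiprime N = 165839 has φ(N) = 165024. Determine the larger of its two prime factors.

φ(n) = (p−1)(q−1) = n − (p+q) + 1, so p + q = 165839 − 165024 + 1 = 816.
p and q are the roots of t² − 816t + 165839 = 0.
Discriminant: 816² − 4·165839 = 665856 − 663356 = 2500; √2500 = 50.
q = (816 − 50)/2 = 383, p = (816 + 50)/2 = 433.
Check: 383 · 433 = 165839.

433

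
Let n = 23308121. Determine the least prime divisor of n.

23308121 is odd.
Digit sum 20, not divisible by 3.
Ends in 1: not divisible by 5.
7: 23308121 = 7·3329731 + 4
11: 23308121 = 11·2118920 + 1
13: 23308121 = 13·1792932 + 5
17: 23308121 = 17·1371065 + 16
19: 23308121 = 19·1226743 + 4
23: 23308121 = 23·1013396 + 13
29: 23308121 = 29·803728 + 9
31: 23308121 = 31·751874 + 27
37: 23308121 = 37·629949 + 8
41: 23308121 = 41·568490 + 31
43: 23308121 = 43·542049 + 14
47: 23308121 = 47·495917 + 22
53: 23308121 = 53·439775 + 46
59: 23308121 = 59·395052 + 53
61: 23308121 = 61·382100 + 21
67: 23308121 = 67·347882 + 27
71: 23308121 = 71·328283 + 28
73: 23308121 = 73·319289 + 24
79: 23308121 = 79·295039 + 40
83: 23308121 = 83·280820 + 61
89: 23308121 = 89·261889

89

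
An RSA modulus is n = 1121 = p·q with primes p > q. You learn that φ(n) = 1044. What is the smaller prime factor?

19

φ(n) = (p−1)(q−1) = n − (p+q) + 1, so p + q = 1121 − 1044 + 1 = 78.
p and q are the roots of t² − 78t + 1121 = 0.
Discriminant: 78² − 4·1121 = 6084 − 4484 = 1600; √1600 = 40.
q = (78 − 40)/2 = 19, p = (78 + 40)/2 = 59.
Check: 19 · 59 = 1121.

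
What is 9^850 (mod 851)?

752

9^1 ≡ 9 (mod 851)
9^2 ≡ 9^2 = 81 ≡ 81 (mod 851)
9^4 ≡ 81^2 = 6561 ≡ 604 (mod 851)
9^8 ≡ 604^2 = 364816 ≡ 588 (mod 851)
9^16 ≡ 588^2 = 345744 ≡ 238 (mod 851)
9^32 ≡ 238^2 = 56644 ≡ 478 (mod 851)
9^64 ≡ 478^2 = 228484 ≡ 416 (mod 851)
9^128 ≡ 416^2 = 173056 ≡ 303 (mod 851)
9^256 ≡ 303^2 = 91809 ≡ 752 (mod 851)
9^512 ≡ 752^2 = 565504 ≡ 440 (mod 851)
850 = 512 + 256 + 64 + 16 + 2 in binary powers of 2.
So 9^850 ≡ 440 · 752 · 416 · 238 · 81 ≡ 752 (mod 851).
Since 752 ≠ 1, base 9 is a Fermat witness: 851 is composite.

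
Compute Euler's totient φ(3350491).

Factor: 3350491 = 107 · 173 · 181.
φ(3350491) = (107−1) · (173−1) · (181−1) = 106 · 172 · 180 = 3281760.

3281760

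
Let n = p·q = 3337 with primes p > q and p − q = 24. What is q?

Since p = q + 24, we have 3337 = q(q + 24), so q² + 24q − 3337 = 0.
Discriminant: 24² + 4·3337 = 576 + 13348 = 13924; √13924 = 118.
q = (−24 + 118)/2 = 47, and p = q + 24 = 71.
Check: 47 · 71 = 3337.

47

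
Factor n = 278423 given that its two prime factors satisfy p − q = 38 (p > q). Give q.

509

Since p = q + 38, we have 278423 = q(q + 38), so q² + 38q − 278423 = 0.
Discriminant: 38² + 4·278423 = 1444 + 1113692 = 1115136; √1115136 = 1056.
q = (−38 + 1056)/2 = 509, and p = q + 38 = 547.
Check: 509 · 547 = 278423.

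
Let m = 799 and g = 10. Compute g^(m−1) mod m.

212

10^1 ≡ 10 (mod 799)
10^2 ≡ 10^2 = 100 ≡ 100 (mod 799)
10^4 ≡ 100^2 = 10000 ≡ 412 (mod 799)
10^8 ≡ 412^2 = 169744 ≡ 356 (mod 799)
10^16 ≡ 356^2 = 126736 ≡ 494 (mod 799)
10^32 ≡ 494^2 = 244036 ≡ 341 (mod 799)
10^64 ≡ 341^2 = 116281 ≡ 426 (mod 799)
10^128 ≡ 426^2 = 181476 ≡ 103 (mod 799)
10^256 ≡ 103^2 = 10609 ≡ 222 (mod 799)
10^512 ≡ 222^2 = 49284 ≡ 545 (mod 799)
798 = 512 + 256 + 16 + 8 + 4 + 2 in binary powers of 2.
So 10^798 ≡ 545 · 222 · 494 · 356 · 412 · 100 ≡ 212 (mod 799).
Since 212 ≠ 1, base 10 is a Fermat witness: 799 is composite.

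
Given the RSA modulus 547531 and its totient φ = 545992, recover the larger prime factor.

φ(n) = (p−1)(q−1) = n − (p+q) + 1, so p + q = 547531 − 545992 + 1 = 1540.
p and q are the roots of t² − 1540t + 547531 = 0.
Discriminant: 1540² − 4·547531 = 2371600 − 2190124 = 181476; √181476 = 426.
q = (1540 − 426)/2 = 557, p = (1540 + 426)/2 = 983.
Check: 557 · 983 = 547531.

983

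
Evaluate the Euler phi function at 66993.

Factor: 66993 = 3 · 137 · 163.
φ(66993) = (3−1) · (137−1) · (163−1) = 2 · 136 · 162 = 44064.

44064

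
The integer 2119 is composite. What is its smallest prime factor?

2119 is odd.
Digit sum 13, not divisible by 3.
Ends in 9: not divisible by 5.
7: 2119 = 7·302 + 5
11: 2119 = 11·192 + 7
13: 2119 = 13·163

13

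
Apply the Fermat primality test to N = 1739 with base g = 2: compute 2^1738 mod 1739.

2^1 ≡ 2 (mod 1739)
2^2 ≡ 2^2 = 4 ≡ 4 (mod 1739)
2^4 ≡ 4^2 = 16 ≡ 16 (mod 1739)
2^8 ≡ 16^2 = 256 ≡ 256 (mod 1739)
2^16 ≡ 256^2 = 65536 ≡ 1193 (mod 1739)
2^32 ≡ 1193^2 = 1423249 ≡ 747 (mod 1739)
2^64 ≡ 747^2 = 558009 ≡ 1529 (mod 1739)
2^128 ≡ 1529^2 = 2337841 ≡ 625 (mod 1739)
2^256 ≡ 625^2 = 390625 ≡ 1089 (mod 1739)
2^512 ≡ 1089^2 = 1185921 ≡ 1662 (mod 1739)
2^1024 ≡ 1662^2 = 2762244 ≡ 712 (mod 1739)
1738 = 1024 + 512 + 128 + 64 + 8 + 2 in binary powers of 2.
So 2^1738 ≡ 712 · 1662 · 625 · 1529 · 256 · 4 ≡ 1283 (mod 1739).
Since 1283 ≠ 1, base 2 is a Fermat witness: 1739 is composite.

1283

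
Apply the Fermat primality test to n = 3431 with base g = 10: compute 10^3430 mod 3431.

10^1 ≡ 10 (mod 3431)
10^2 ≡ 10^2 = 100 ≡ 100 (mod 3431)
10^4 ≡ 100^2 = 10000 ≡ 3138 (mod 3431)
10^8 ≡ 3138^2 = 9847044 ≡ 74 (mod 3431)
10^16 ≡ 74^2 = 5476 ≡ 2045 (mod 3431)
10^32 ≡ 2045^2 = 4182025 ≡ 3067 (mod 3431)
10^64 ≡ 3067^2 = 9406489 ≡ 2118 (mod 3431)
10^128 ≡ 2118^2 = 4485924 ≡ 1607 (mod 3431)
10^256 ≡ 1607^2 = 2582449 ≡ 2337 (mod 3431)
10^512 ≡ 2337^2 = 5461569 ≡ 2848 (mod 3431)
10^1024 ≡ 2848^2 = 8111104 ≡ 220 (mod 3431)
10^2048 ≡ 220^2 = 48400 ≡ 366 (mod 3431)
3430 = 2048 + 1024 + 256 + 64 + 32 + 4 + 2 in binary powers of 2.
So 10^3430 ≡ 366 · 220 · 2337 · 2118 · 3067 · 3138 · 100 ≡ 1068 (mod 3431).
Since 1068 ≠ 1, base 10 is a Fermat witness: 3431 is composite.

1068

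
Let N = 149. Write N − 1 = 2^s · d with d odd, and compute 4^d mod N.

148

149 − 1 = 148 = 2^2 · 37, so d = 37.
4^1 ≡ 4 (mod 149)
4^2 ≡ 4^2 = 16 ≡ 16 (mod 149)
4^4 ≡ 16^2 = 256 ≡ 107 (mod 149)
4^8 ≡ 107^2 = 11449 ≡ 125 (mod 149)
4^16 ≡ 125^2 = 15625 ≡ 129 (mod 149)
4^32 ≡ 129^2 = 16641 ≡ 102 (mod 149)
37 = 32 + 4 + 1 in binary powers of 2.
So 4^37 ≡ 102 · 107 · 4 ≡ 148 (mod 149).
Since 4^d ≡ 148 (mod 149), base 4 does not prove 149 composite.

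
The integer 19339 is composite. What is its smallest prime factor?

83

19339 is odd.
Digit sum 25, not divisible by 3.
Ends in 9: not divisible by 5.
7: 19339 = 7·2762 + 5
11: 19339 = 11·1758 + 1
13: 19339 = 13·1487 + 8
17: 19339 = 17·1137 + 10
19: 19339 = 19·1017 + 16
23: 19339 = 23·840 + 19
29: 19339 = 29·666 + 25
31: 19339 = 31·623 + 26
37: 19339 = 37·522 + 25
41: 19339 = 41·471 + 28
43: 19339 = 43·449 + 32
47: 19339 = 47·411 + 22
53: 19339 = 53·364 + 47
59: 19339 = 59·327 + 46
61: 19339 = 61·317 + 2
67: 19339 = 67·288 + 43
71: 19339 = 71·272 + 27
73: 19339 = 73·264 + 67
79: 19339 = 79·244 + 63
83: 19339 = 83·233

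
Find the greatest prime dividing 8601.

8601 = 3 · 2867
2867 = 47 · 61
61 is prime.
So 8601 = 3 · 47 · 61; the largest prime factor is 61.

61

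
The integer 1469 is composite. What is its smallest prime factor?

13

1469 is odd.
Digit sum 20, not divisible by 3.
Ends in 9: not divisible by 5.
7: 1469 = 7·209 + 6
11: 1469 = 11·133 + 6
13: 1469 = 13·113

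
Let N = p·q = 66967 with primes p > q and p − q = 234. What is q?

167

Since p = q + 234, we have 66967 = q(q + 234), so q² + 234q − 66967 = 0.
Discriminant: 234² + 4·66967 = 54756 + 267868 = 322624; √322624 = 568.
q = (−234 + 568)/2 = 167, and p = q + 234 = 401.
Check: 167 · 401 = 66967.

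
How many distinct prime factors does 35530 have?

5

35530 = 2 · 17765
17765 = 5 · 3553
3553 = 11 · 323
323 = 17 · 19
35530 = 2 · 5 · 11 · 17 · 19, which has 5 distinct prime factors.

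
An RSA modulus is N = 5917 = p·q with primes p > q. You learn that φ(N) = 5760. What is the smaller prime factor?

φ(n) = (p−1)(q−1) = n − (p+q) + 1, so p + q = 5917 − 5760 + 1 = 158.
p and q are the roots of t² − 158t + 5917 = 0.
Discriminant: 158² − 4·5917 = 24964 − 23668 = 1296; √1296 = 36.
q = (158 − 36)/2 = 61, p = (158 + 36)/2 = 97.
Check: 61 · 97 = 5917.

61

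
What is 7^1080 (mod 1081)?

7^1 ≡ 7 (mod 1081)
7^2 ≡ 7^2 = 49 ≡ 49 (mod 1081)
7^4 ≡ 49^2 = 2401 ≡ 239 (mod 1081)
7^8 ≡ 239^2 = 57121 ≡ 909 (mod 1081)
7^16 ≡ 909^2 = 826281 ≡ 397 (mod 1081)
7^32 ≡ 397^2 = 157609 ≡ 864 (mod 1081)
7^64 ≡ 864^2 = 746496 ≡ 606 (mod 1081)
7^128 ≡ 606^2 = 367236 ≡ 777 (mod 1081)
7^256 ≡ 777^2 = 603729 ≡ 531 (mod 1081)
7^512 ≡ 531^2 = 281961 ≡ 901 (mod 1081)
7^1024 ≡ 901^2 = 811801 ≡ 1051 (mod 1081)
1080 = 1024 + 32 + 16 + 8 in binary powers of 2.
So 7^1080 ≡ 1051 · 864 · 397 · 909 ≡ 1061 (mod 1081).
Since 1061 ≠ 1, base 7 is a Fermat witness: 1081 is composite.

1061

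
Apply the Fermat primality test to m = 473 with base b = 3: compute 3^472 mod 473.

53

3^1 ≡ 3 (mod 473)
3^2 ≡ 3^2 = 9 ≡ 9 (mod 473)
3^4 ≡ 9^2 = 81 ≡ 81 (mod 473)
3^8 ≡ 81^2 = 6561 ≡ 412 (mod 473)
3^16 ≡ 412^2 = 169744 ≡ 410 (mod 473)
3^32 ≡ 410^2 = 168100 ≡ 185 (mod 473)
3^64 ≡ 185^2 = 34225 ≡ 169 (mod 473)
3^128 ≡ 169^2 = 28561 ≡ 181 (mod 473)
3^256 ≡ 181^2 = 32761 ≡ 124 (mod 473)
472 = 256 + 128 + 64 + 16 + 8 in binary powers of 2.
So 3^472 ≡ 124 · 181 · 169 · 410 · 412 ≡ 53 (mod 473).
Since 53 ≠ 1, base 3 is a Fermat witness: 473 is composite.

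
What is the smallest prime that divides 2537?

43

2537 is odd.
Digit sum 17, not divisible by 3.
Ends in 7: not divisible by 5.
7: 2537 = 7·362 + 3
11: 2537 = 11·230 + 7
13: 2537 = 13·195 + 2
17: 2537 = 17·149 + 4
19: 2537 = 19·133 + 10
23: 2537 = 23·110 + 7
29: 2537 = 29·87 + 14
31: 2537 = 31·81 + 26
37: 2537 = 37·68 + 21
41: 2537 = 41·61 + 36
43: 2537 = 43·59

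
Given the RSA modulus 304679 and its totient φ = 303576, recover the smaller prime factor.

547

φ(n) = (p−1)(q−1) = n − (p+q) + 1, so p + q = 304679 − 303576 + 1 = 1104.
p and q are the roots of t² − 1104t + 304679 = 0.
Discriminant: 1104² − 4·304679 = 1218816 − 1218716 = 100; √100 = 10.
q = (1104 − 10)/2 = 547, p = (1104 + 10)/2 = 557.
Check: 547 · 557 = 304679.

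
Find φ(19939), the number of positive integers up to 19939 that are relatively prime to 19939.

19656

Factor: 19939 = 127 · 157.
φ(19939) = (127−1) · (157−1) = 126 · 156 = 19656.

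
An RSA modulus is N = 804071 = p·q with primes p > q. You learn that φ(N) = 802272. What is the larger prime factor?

977

φ(n) = (p−1)(q−1) = n − (p+q) + 1, so p + q = 804071 − 802272 + 1 = 1800.
p and q are the roots of t² − 1800t + 804071 = 0.
Discriminant: 1800² − 4·804071 = 3240000 − 3216284 = 23716; √23716 = 154.
q = (1800 − 154)/2 = 823, p = (1800 + 154)/2 = 977.
Check: 823 · 977 = 804071.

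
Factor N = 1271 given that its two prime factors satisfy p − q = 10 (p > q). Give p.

Since p = q + 10, we have 1271 = q(q + 10), so q² + 10q − 1271 = 0.
Discriminant: 10² + 4·1271 = 100 + 5084 = 5184; √5184 = 72.
q = (−10 + 72)/2 = 31, and p = q + 10 = 41.
Check: 31 · 41 = 1271.

41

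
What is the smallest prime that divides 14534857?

89

14534857 is odd.
Digit sum 37, not divisible by 3.
Ends in 7: not divisible by 5.
7: 14534857 = 7·2076408 + 1
11: 14534857 = 11·1321350 + 7
13: 14534857 = 13·1118065 + 12
17: 14534857 = 17·854991 + 10
19: 14534857 = 19·764992 + 9
23: 14534857 = 23·631950 + 7
29: 14534857 = 29·501201 + 28
31: 14534857 = 31·468866 + 11
37: 14534857 = 37·392833 + 36
41: 14534857 = 41·354508 + 29
43: 14534857 = 43·338019 + 40
47: 14534857 = 47·309252 + 13
53: 14534857 = 53·274242 + 31
59: 14534857 = 59·246353 + 30
61: 14534857 = 61·238276 + 21
67: 14534857 = 67·216938 + 11
71: 14534857 = 71·204716 + 21
73: 14534857 = 73·199107 + 46
79: 14534857 = 79·183985 + 42
83: 14534857 = 83·175118 + 63
89: 14534857 = 89·163313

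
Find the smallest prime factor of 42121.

42121 is odd.
Digit sum 10, not divisible by 3.
Ends in 1: not divisible by 5.
7: 42121 = 7·6017 + 2
11: 42121 = 11·3829 + 2
13: 42121 = 13·3240 + 1
17: 42121 = 17·2477 + 12
19: 42121 = 19·2216 + 17
23: 42121 = 23·1831 + 8
29: 42121 = 29·1452 + 13
31: 42121 = 31·1358 + 23
37: 42121 = 37·1138 + 15
41: 42121 = 41·1027 + 14
43: 42121 = 43·979 + 24
47: 42121 = 47·896 + 9
53: 42121 = 53·794 + 39
59: 42121 = 59·713 + 54
61: 42121 = 61·690 + 31
67: 42121 = 67·628 + 45
71: 42121 = 71·593 + 18
73: 42121 = 73·577

73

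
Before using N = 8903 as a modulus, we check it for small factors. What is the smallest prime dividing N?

8903 is odd.
Digit sum 20, not divisible by 3.
Ends in 3: not divisible by 5.
7: 8903 = 7·1271 + 6
11: 8903 = 11·809 + 4
13: 8903 = 13·684 + 11
17: 8903 = 17·523 + 12
19: 8903 = 19·468 + 11
23: 8903 = 23·387 + 2
29: 8903 = 29·307

29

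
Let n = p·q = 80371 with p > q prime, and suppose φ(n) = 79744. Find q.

φ(n) = (p−1)(q−1) = n − (p+q) + 1, so p + q = 80371 − 79744 + 1 = 628.
p and q are the roots of t² − 628t + 80371 = 0.
Discriminant: 628² − 4·80371 = 394384 − 321484 = 72900; √72900 = 270.
q = (628 − 270)/2 = 179, p = (628 + 270)/2 = 449.
Check: 179 · 449 = 80371.

179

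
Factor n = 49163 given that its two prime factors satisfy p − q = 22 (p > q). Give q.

Since p = q + 22, we have 49163 = q(q + 22), so q² + 22q − 49163 = 0.
Discriminant: 22² + 4·49163 = 484 + 196652 = 197136; √197136 = 444.
q = (−22 + 444)/2 = 211, and p = q + 22 = 233.
Check: 211 · 233 = 49163.

211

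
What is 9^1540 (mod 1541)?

1

9^1 ≡ 9 (mod 1541)
9^2 ≡ 9^2 = 81 ≡ 81 (mod 1541)
9^4 ≡ 81^2 = 6561 ≡ 397 (mod 1541)
9^8 ≡ 397^2 = 157609 ≡ 427 (mod 1541)
9^16 ≡ 427^2 = 182329 ≡ 491 (mod 1541)
9^32 ≡ 491^2 = 241081 ≡ 685 (mod 1541)
9^64 ≡ 685^2 = 469225 ≡ 761 (mod 1541)
9^128 ≡ 761^2 = 579121 ≡ 1246 (mod 1541)
9^256 ≡ 1246^2 = 1552516 ≡ 729 (mod 1541)
9^512 ≡ 729^2 = 531441 ≡ 1337 (mod 1541)
9^1024 ≡ 1337^2 = 1787569 ≡ 9 (mod 1541)
1540 = 1024 + 512 + 4 in binary powers of 2.
So 9^1540 ≡ 9 · 1337 · 397 ≡ 1 (mod 1541).
Since the result is 1, base 9 gives no evidence that 1541 is composite.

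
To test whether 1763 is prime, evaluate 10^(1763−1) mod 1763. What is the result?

10^1 ≡ 10 (mod 1763)
10^2 ≡ 10^2 = 100 ≡ 100 (mod 1763)
10^4 ≡ 100^2 = 10000 ≡ 1185 (mod 1763)
10^8 ≡ 1185^2 = 1404225 ≡ 877 (mod 1763)
10^16 ≡ 877^2 = 769129 ≡ 461 (mod 1763)
10^32 ≡ 461^2 = 212521 ≡ 961 (mod 1763)
10^64 ≡ 961^2 = 923521 ≡ 1472 (mod 1763)
10^128 ≡ 1472^2 = 2166784 ≡ 57 (mod 1763)
10^256 ≡ 57^2 = 3249 ≡ 1486 (mod 1763)
10^512 ≡ 1486^2 = 2208196 ≡ 920 (mod 1763)
10^1024 ≡ 920^2 = 846400 ≡ 160 (mod 1763)
1762 = 1024 + 512 + 128 + 64 + 32 + 2 in binary powers of 2.
So 10^1762 ≡ 160 · 920 · 57 · 1472 · 961 · 100 ≡ 1330 (mod 1763).
Since 1330 ≠ 1, base 10 is a Fermat witness: 1763 is composite.

1330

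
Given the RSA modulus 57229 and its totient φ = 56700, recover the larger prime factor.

379

φ(n) = (p−1)(q−1) = n − (p+q) + 1, so p + q = 57229 − 56700 + 1 = 530.
p and q are the roots of t² − 530t + 57229 = 0.
Discriminant: 530² − 4·57229 = 280900 − 228916 = 51984; √51984 = 228.
q = (530 − 228)/2 = 151, p = (530 + 228)/2 = 379.
Check: 151 · 379 = 57229.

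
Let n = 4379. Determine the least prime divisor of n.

4379 is odd.
Digit sum 23, not divisible by 3.
Ends in 9: not divisible by 5.
7: 4379 = 7·625 + 4
11: 4379 = 11·398 + 1
13: 4379 = 13·336 + 11
17: 4379 = 17·257 + 10
19: 4379 = 19·230 + 9
23: 4379 = 23·190 + 9
29: 4379 = 29·151

29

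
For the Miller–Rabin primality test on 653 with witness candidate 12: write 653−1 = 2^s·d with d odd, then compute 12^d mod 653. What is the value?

149

653 − 1 = 652 = 2^2 · 163, so d = 163.
12^1 ≡ 12 (mod 653)
12^2 ≡ 12^2 = 144 ≡ 144 (mod 653)
12^4 ≡ 144^2 = 20736 ≡ 493 (mod 653)
12^8 ≡ 493^2 = 243049 ≡ 133 (mod 653)
12^16 ≡ 133^2 = 17689 ≡ 58 (mod 653)
12^32 ≡ 58^2 = 3364 ≡ 99 (mod 653)
12^64 ≡ 99^2 = 9801 ≡ 6 (mod 653)
12^128 ≡ 6^2 = 36 ≡ 36 (mod 653)
163 = 128 + 32 + 2 + 1 in binary powers of 2.
So 12^163 ≡ 36 · 99 · 144 · 12 ≡ 149 (mod 653).
Squaring chain: 149 → 652; reaches −1, so base 12 does not prove 653 composite.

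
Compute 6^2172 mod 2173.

6^1 ≡ 6 (mod 2173)
6^2 ≡ 6^2 = 36 ≡ 36 (mod 2173)
6^4 ≡ 36^2 = 1296 ≡ 1296 (mod 2173)
6^8 ≡ 1296^2 = 1679616 ≡ 2060 (mod 2173)
6^16 ≡ 2060^2 = 4243600 ≡ 1904 (mod 2173)
6^32 ≡ 1904^2 = 3625216 ≡ 652 (mod 2173)
6^64 ≡ 652^2 = 425104 ≡ 1369 (mod 2173)
6^128 ≡ 1369^2 = 1874161 ≡ 1035 (mod 2173)
6^256 ≡ 1035^2 = 1071225 ≡ 2109 (mod 2173)
6^512 ≡ 2109^2 = 4447881 ≡ 1923 (mod 2173)
6^1024 ≡ 1923^2 = 3697929 ≡ 1656 (mod 2173)
6^2048 ≡ 1656^2 = 2742336 ≡ 10 (mod 2173)
2172 = 2048 + 64 + 32 + 16 + 8 + 4 in binary powers of 2.
So 6^2172 ≡ 10 · 1369 · 652 · 1904 · 2060 · 1296 ≡ 1849 (mod 2173).
Since 1849 ≠ 1, base 6 is a Fermat witness: 2173 is composite.

1849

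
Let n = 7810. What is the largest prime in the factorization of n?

71

7810 = 2 · 3905
3905 = 5 · 781
781 = 11 · 71
71 is prime.
So 7810 = 2 · 5 · 11 · 71; the largest prime factor is 71.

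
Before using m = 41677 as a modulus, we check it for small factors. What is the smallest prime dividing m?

71

41677 is odd.
Digit sum 25, not divisible by 3.
Ends in 7: not divisible by 5.
7: 41677 = 7·5953 + 6
11: 41677 = 11·3788 + 9
13: 41677 = 13·3205 + 12
17: 41677 = 17·2451 + 10
19: 41677 = 19·2193 + 10
23: 41677 = 23·1812 + 1
29: 41677 = 29·1437 + 4
31: 41677 = 31·1344 + 13
37: 41677 = 37·1126 + 15
41: 41677 = 41·1016 + 21
43: 41677 = 43·969 + 10
47: 41677 = 47·886 + 35
53: 41677 = 53·786 + 19
59: 41677 = 59·706 + 23
61: 41677 = 61·683 + 14
67: 41677 = 67·622 + 3
71: 41677 = 71·587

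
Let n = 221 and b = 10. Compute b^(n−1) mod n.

81

10^1 ≡ 10 (mod 221)
10^2 ≡ 10^2 = 100 ≡ 100 (mod 221)
10^4 ≡ 100^2 = 10000 ≡ 55 (mod 221)
10^8 ≡ 55^2 = 3025 ≡ 152 (mod 221)
10^16 ≡ 152^2 = 23104 ≡ 120 (mod 221)
10^32 ≡ 120^2 = 14400 ≡ 35 (mod 221)
10^64 ≡ 35^2 = 1225 ≡ 120 (mod 221)
10^128 ≡ 120^2 = 14400 ≡ 35 (mod 221)
220 = 128 + 64 + 16 + 8 + 4 in binary powers of 2.
So 10^220 ≡ 35 · 120 · 120 · 152 · 55 ≡ 81 (mod 221).
Since 81 ≠ 1, base 10 is a Fermat witness: 221 is composite.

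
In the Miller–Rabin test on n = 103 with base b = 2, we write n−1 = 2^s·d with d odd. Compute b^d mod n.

103 − 1 = 102 = 2^1 · 51, so d = 51.
2^1 ≡ 2 (mod 103)
2^2 ≡ 2^2 = 4 ≡ 4 (mod 103)
2^4 ≡ 4^2 = 16 ≡ 16 (mod 103)
2^8 ≡ 16^2 = 256 ≡ 50 (mod 103)
2^16 ≡ 50^2 = 2500 ≡ 28 (mod 103)
2^32 ≡ 28^2 = 784 ≡ 63 (mod 103)
51 = 32 + 16 + 2 + 1 in binary powers of 2.
So 2^51 ≡ 63 · 28 · 4 · 2 ≡ 1 (mod 103).
Since 2^d ≡ 1 (mod 103), base 2 does not prove 103 composite.

1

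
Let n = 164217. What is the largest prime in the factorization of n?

67

164217 = 3 · 54739
54739 = 19 · 2881
2881 = 43 · 67
67 is prime.
So 164217 = 3 · 19 · 43 · 67; the largest prime factor is 67.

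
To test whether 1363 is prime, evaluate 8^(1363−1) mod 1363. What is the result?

8^1 ≡ 8 (mod 1363)
8^2 ≡ 8^2 = 64 ≡ 64 (mod 1363)
8^4 ≡ 64^2 = 4096 ≡ 7 (mod 1363)
8^8 ≡ 7^2 = 49 ≡ 49 (mod 1363)
8^16 ≡ 49^2 = 2401 ≡ 1038 (mod 1363)
8^32 ≡ 1038^2 = 1077444 ≡ 674 (mod 1363)
8^64 ≡ 674^2 = 454276 ≡ 397 (mod 1363)
8^128 ≡ 397^2 = 157609 ≡ 864 (mod 1363)
8^256 ≡ 864^2 = 746496 ≡ 935 (mod 1363)
8^512 ≡ 935^2 = 874225 ≡ 542 (mod 1363)
8^1024 ≡ 542^2 = 293764 ≡ 719 (mod 1363)
1362 = 1024 + 256 + 64 + 16 + 2 in binary powers of 2.
So 8^1362 ≡ 719 · 935 · 397 · 1038 · 64 ≡ 573 (mod 1363).
Since 573 ≠ 1, base 8 is a Fermat witness: 1363 is composite.

573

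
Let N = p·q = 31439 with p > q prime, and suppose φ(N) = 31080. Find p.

211

φ(n) = (p−1)(q−1) = n − (p+q) + 1, so p + q = 31439 − 31080 + 1 = 360.
p and q are the roots of t² − 360t + 31439 = 0.
Discriminant: 360² − 4·31439 = 129600 − 125756 = 3844; √3844 = 62.
q = (360 − 62)/2 = 149, p = (360 + 62)/2 = 211.
Check: 149 · 211 = 31439.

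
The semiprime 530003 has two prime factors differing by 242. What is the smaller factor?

617

Since p = q + 242, we have 530003 = q(q + 242), so q² + 242q − 530003 = 0.
Discriminant: 242² + 4·530003 = 58564 + 2120012 = 2178576; √2178576 = 1476.
q = (−242 + 1476)/2 = 617, and p = q + 242 = 859.
Check: 617 · 859 = 530003.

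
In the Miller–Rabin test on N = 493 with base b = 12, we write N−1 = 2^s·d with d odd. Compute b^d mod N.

278

493 − 1 = 492 = 2^2 · 123, so d = 123.
12^1 ≡ 12 (mod 493)
12^2 ≡ 12^2 = 144 ≡ 144 (mod 493)
12^4 ≡ 144^2 = 20736 ≡ 30 (mod 493)
12^8 ≡ 30^2 = 900 ≡ 407 (mod 493)
12^16 ≡ 407^2 = 165649 ≡ 1 (mod 493)
12^32 ≡ 1^2 = 1 ≡ 1 (mod 493)
12^64 ≡ 1^2 = 1 ≡ 1 (mod 493)
123 = 64 + 32 + 16 + 8 + 2 + 1 in binary powers of 2.
So 12^123 ≡ 1 · 1 · 1 · 407 · 144 · 12 ≡ 278 (mod 493).
Squaring chain: 278 → 376; never reaches −1, so base 12 is a Miller–Rabin witness that 493 is composite.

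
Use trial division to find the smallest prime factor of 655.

5

655 is odd.
Digit sum 16, not divisible by 3.
Ends in 5: divisible by 5.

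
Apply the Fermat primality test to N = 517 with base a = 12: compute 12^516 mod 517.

243

12^1 ≡ 12 (mod 517)
12^2 ≡ 12^2 = 144 ≡ 144 (mod 517)
12^4 ≡ 144^2 = 20736 ≡ 56 (mod 517)
12^8 ≡ 56^2 = 3136 ≡ 34 (mod 517)
12^16 ≡ 34^2 = 1156 ≡ 122 (mod 517)
12^32 ≡ 122^2 = 14884 ≡ 408 (mod 517)
12^64 ≡ 408^2 = 166464 ≡ 507 (mod 517)
12^128 ≡ 507^2 = 257049 ≡ 100 (mod 517)
12^256 ≡ 100^2 = 10000 ≡ 177 (mod 517)
12^512 ≡ 177^2 = 31329 ≡ 309 (mod 517)
516 = 512 + 4 in binary powers of 2.
So 12^516 ≡ 309 · 56 ≡ 243 (mod 517).
Since 243 ≠ 1, base 12 is a Fermat witness: 517 is composite.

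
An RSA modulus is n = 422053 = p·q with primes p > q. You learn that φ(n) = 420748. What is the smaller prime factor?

φ(n) = (p−1)(q−1) = n − (p+q) + 1, so p + q = 422053 − 420748 + 1 = 1306.
p and q are the roots of t² − 1306t + 422053 = 0.
Discriminant: 1306² − 4·422053 = 1705636 − 1688212 = 17424; √17424 = 132.
q = (1306 − 132)/2 = 587, p = (1306 + 132)/2 = 719.
Check: 587 · 719 = 422053.

587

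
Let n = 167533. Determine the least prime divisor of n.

29

167533 is odd.
Digit sum 25, not divisible by 3.
Ends in 3: not divisible by 5.
7: 167533 = 7·23933 + 2
11: 167533 = 11·15230 + 3
13: 167533 = 13·12887 + 2
17: 167533 = 17·9854 + 15
19: 167533 = 19·8817 + 10
23: 167533 = 23·7284 + 1
29: 167533 = 29·5777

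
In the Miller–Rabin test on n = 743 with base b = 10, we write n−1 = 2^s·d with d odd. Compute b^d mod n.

742

743 − 1 = 742 = 2^1 · 371, so d = 371.
10^1 ≡ 10 (mod 743)
10^2 ≡ 10^2 = 100 ≡ 100 (mod 743)
10^4 ≡ 100^2 = 10000 ≡ 341 (mod 743)
10^8 ≡ 341^2 = 116281 ≡ 373 (mod 743)
10^16 ≡ 373^2 = 139129 ≡ 188 (mod 743)
10^32 ≡ 188^2 = 35344 ≡ 423 (mod 743)
10^64 ≡ 423^2 = 178929 ≡ 609 (mod 743)
10^128 ≡ 609^2 = 370881 ≡ 124 (mod 743)
10^256 ≡ 124^2 = 15376 ≡ 516 (mod 743)
371 = 256 + 64 + 32 + 16 + 2 + 1 in binary powers of 2.
So 10^371 ≡ 516 · 609 · 423 · 188 · 100 · 10 ≡ 742 (mod 743).
Since 10^d ≡ 742 (mod 743), base 10 does not prove 743 composite.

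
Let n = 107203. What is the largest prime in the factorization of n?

107203 = 23 · 4661
4661 = 59 · 79
79 is prime.
So 107203 = 23 · 59 · 79; the largest prime factor is 79.

79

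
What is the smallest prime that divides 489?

489 is odd.
Digit sum 21, divisible by 3.

3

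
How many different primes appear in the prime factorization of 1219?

2

1219 = 23 · 53
1219 = 23 · 53, which has 2 distinct prime factors.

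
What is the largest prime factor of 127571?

83

127571 = 29 · 4399
4399 = 53 · 83
83 is prime.
So 127571 = 29 · 53 · 83; the largest prime factor is 83.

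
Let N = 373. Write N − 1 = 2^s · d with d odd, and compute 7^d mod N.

373 − 1 = 372 = 2^2 · 93, so d = 93.
7^1 ≡ 7 (mod 373)
7^2 ≡ 7^2 = 49 ≡ 49 (mod 373)
7^4 ≡ 49^2 = 2401 ≡ 163 (mod 373)
7^8 ≡ 163^2 = 26569 ≡ 86 (mod 373)
7^16 ≡ 86^2 = 7396 ≡ 309 (mod 373)
7^32 ≡ 309^2 = 95481 ≡ 366 (mod 373)
7^64 ≡ 366^2 = 133956 ≡ 49 (mod 373)
93 = 64 + 16 + 8 + 4 + 1 in binary powers of 2.
So 7^93 ≡ 49 · 309 · 86 · 163 · 7 ≡ 372 (mod 373).
Since 7^d ≡ 372 (mod 373), base 7 does not prove 373 composite.

372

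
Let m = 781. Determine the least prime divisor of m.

11

781 is odd.
Digit sum 16, not divisible by 3.
Ends in 1: not divisible by 5.
7: 781 = 7·111 + 4
11: 781 = 11·71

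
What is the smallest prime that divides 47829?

47829 is odd.
Digit sum 30, divisible by 3.

3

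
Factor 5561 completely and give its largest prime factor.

5561 = 67 · 83
83 is prime.
So 5561 = 67 · 83; the largest prime factor is 83.

83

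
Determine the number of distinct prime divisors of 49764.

5

49764 = 2^2 · 12441
12441 = 3 · 4147
4147 = 11 · 377
377 = 13 · 29
49764 = 2^2 · 3 · 11 · 13 · 29, which has 5 distinct prime factors.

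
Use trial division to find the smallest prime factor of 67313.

67313 is odd.
Digit sum 20, not divisible by 3.
Ends in 3: not divisible by 5.
7: 67313 = 7·9616 + 1
11: 67313 = 11·6119 + 4
13: 67313 = 13·5177 + 12
17: 67313 = 17·3959 + 10
19: 67313 = 19·3542 + 15
23: 67313 = 23·2926 + 15
29: 67313 = 29·2321 + 4
31: 67313 = 31·2171 + 12
37: 67313 = 37·1819 + 10
41: 67313 = 41·1641 + 32
43: 67313 = 43·1565 + 18
47: 67313 = 47·1432 + 9
53: 67313 = 53·1270 + 3
59: 67313 = 59·1140 + 53
61: 67313 = 61·1103 + 30
67: 67313 = 67·1004 + 45
71: 67313 = 71·948 + 5
73: 67313 = 73·922 + 7
79: 67313 = 79·852 + 5
83: 67313 = 83·811

83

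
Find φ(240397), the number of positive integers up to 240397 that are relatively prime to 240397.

Factor: 240397 = 17 · 79 · 179.
φ(240397) = (17−1) · (79−1) · (179−1) = 16 · 78 · 178 = 222144.

222144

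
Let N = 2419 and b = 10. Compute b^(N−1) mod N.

10^1 ≡ 10 (mod 2419)
10^2 ≡ 10^2 = 100 ≡ 100 (mod 2419)
10^4 ≡ 100^2 = 10000 ≡ 324 (mod 2419)
10^8 ≡ 324^2 = 104976 ≡ 959 (mod 2419)
10^16 ≡ 959^2 = 919681 ≡ 461 (mod 2419)
10^32 ≡ 461^2 = 212521 ≡ 2068 (mod 2419)
10^64 ≡ 2068^2 = 4276624 ≡ 2251 (mod 2419)
10^128 ≡ 2251^2 = 5067001 ≡ 1615 (mod 2419)
10^256 ≡ 1615^2 = 2608225 ≡ 543 (mod 2419)
10^512 ≡ 543^2 = 294849 ≡ 2150 (mod 2419)
10^1024 ≡ 2150^2 = 4622500 ≡ 2210 (mod 2419)
10^2048 ≡ 2210^2 = 4884100 ≡ 139 (mod 2419)
2418 = 2048 + 256 + 64 + 32 + 16 + 2 in binary powers of 2.
So 10^2418 ≡ 139 · 543 · 2251 · 2068 · 461 · 100 ≡ 1697 (mod 2419).
Since 1697 ≠ 1, base 10 is a Fermat witness: 2419 is composite.

1697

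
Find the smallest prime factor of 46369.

89

46369 is odd.
Digit sum 28, not divisible by 3.
Ends in 9: not divisible by 5.
7: 46369 = 7·6624 + 1
11: 46369 = 11·4215 + 4
13: 46369 = 13·3566 + 11
17: 46369 = 17·2727 + 10
19: 46369 = 19·2440 + 9
23: 46369 = 23·2016 + 1
29: 46369 = 29·1598 + 27
31: 46369 = 31·1495 + 24
37: 46369 = 37·1253 + 8
41: 46369 = 41·1130 + 39
43: 46369 = 43·1078 + 15
47: 46369 = 47·986 + 27
53: 46369 = 53·874 + 47
59: 46369 = 59·785 + 54
61: 46369 = 61·760 + 9
67: 46369 = 67·692 + 5
71: 46369 = 71·653 + 6
73: 46369 = 73·635 + 14
79: 46369 = 79·586 + 75
83: 46369 = 83·558 + 55
89: 46369 = 89·521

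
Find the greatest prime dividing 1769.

1769 = 29 · 61
61 is prime.
So 1769 = 29 · 61; the largest prime factor is 61.

61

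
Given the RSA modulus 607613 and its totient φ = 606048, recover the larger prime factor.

857

φ(n) = (p−1)(q−1) = n − (p+q) + 1, so p + q = 607613 − 606048 + 1 = 1566.
p and q are the roots of t² − 1566t + 607613 = 0.
Discriminant: 1566² − 4·607613 = 2452356 − 2430452 = 21904; √21904 = 148.
q = (1566 − 148)/2 = 709, p = (1566 + 148)/2 = 857.
Check: 709 · 857 = 607613.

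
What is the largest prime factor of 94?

47

94 = 2 · 47
47 is prime.
So 94 = 2 · 47; the largest prime factor is 47.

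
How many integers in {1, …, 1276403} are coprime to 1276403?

Factor: 1276403 = 79 · 107 · 151.
φ(1276403) = (79−1) · (107−1) · (151−1) = 78 · 106 · 150 = 1240200.

1240200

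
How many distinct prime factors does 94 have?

94 = 2 · 47
94 = 2 · 47, which has 2 distinct prime factors.

2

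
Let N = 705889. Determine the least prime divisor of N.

29

705889 is odd.
Digit sum 37, not divisible by 3.
Ends in 9: not divisible by 5.
7: 705889 = 7·100841 + 2
11: 705889 = 11·64171 + 8
13: 705889 = 13·54299 + 2
17: 705889 = 17·41522 + 15
19: 705889 = 19·37152 + 1
23: 705889 = 23·30690 + 19
29: 705889 = 29·24341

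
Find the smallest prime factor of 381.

381 is odd.
Digit sum 12, divisible by 3.

3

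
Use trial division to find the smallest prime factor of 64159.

64159 is odd.
Digit sum 25, not divisible by 3.
Ends in 9: not divisible by 5.
7: 64159 = 7·9165 + 4
11: 64159 = 11·5832 + 7
13: 64159 = 13·4935 + 4
17: 64159 = 17·3774 + 1
19: 64159 = 19·3376 + 15
23: 64159 = 23·2789 + 12
29: 64159 = 29·2212 + 11
31: 64159 = 31·2069 + 20
37: 64159 = 37·1734 + 1
41: 64159 = 41·1564 + 35
43: 64159 = 43·1492 + 3
47: 64159 = 47·1365 + 4
53: 64159 = 53·1210 + 29
59: 64159 = 59·1087 + 26
61: 64159 = 61·1051 + 48
67: 64159 = 67·957 + 40
71: 64159 = 71·903 + 46
73: 64159 = 73·878 + 65
79: 64159 = 79·812 + 11
83: 64159 = 83·773

83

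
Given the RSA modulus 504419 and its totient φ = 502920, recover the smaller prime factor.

φ(n) = (p−1)(q−1) = n − (p+q) + 1, so p + q = 504419 − 502920 + 1 = 1500.
p and q are the roots of t² − 1500t + 504419 = 0.
Discriminant: 1500² − 4·504419 = 2250000 − 2017676 = 232324; √232324 = 482.
q = (1500 − 482)/2 = 509, p = (1500 + 482)/2 = 991.
Check: 509 · 991 = 504419.

509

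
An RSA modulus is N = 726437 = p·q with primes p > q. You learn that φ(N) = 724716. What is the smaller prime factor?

739

φ(n) = (p−1)(q−1) = n − (p+q) + 1, so p + q = 726437 − 724716 + 1 = 1722.
p and q are the roots of t² − 1722t + 726437 = 0.
Discriminant: 1722² − 4·726437 = 2965284 − 2905748 = 59536; √59536 = 244.
q = (1722 − 244)/2 = 739, p = (1722 + 244)/2 = 983.
Check: 739 · 983 = 726437.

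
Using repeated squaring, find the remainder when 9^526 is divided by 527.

9^1 ≡ 9 (mod 527)
9^2 ≡ 9^2 = 81 ≡ 81 (mod 527)
9^4 ≡ 81^2 = 6561 ≡ 237 (mod 527)
9^8 ≡ 237^2 = 56169 ≡ 307 (mod 527)
9^16 ≡ 307^2 = 94249 ≡ 443 (mod 527)
9^32 ≡ 443^2 = 196249 ≡ 205 (mod 527)
9^64 ≡ 205^2 = 42025 ≡ 392 (mod 527)
9^128 ≡ 392^2 = 153664 ≡ 307 (mod 527)
9^256 ≡ 307^2 = 94249 ≡ 443 (mod 527)
9^512 ≡ 443^2 = 196249 ≡ 205 (mod 527)
526 = 512 + 8 + 4 + 2 in binary powers of 2.
So 9^526 ≡ 205 · 307 · 237 · 81 ≡ 412 (mod 527).
Since 412 ≠ 1, base 9 is a Fermat witness: 527 is composite.

412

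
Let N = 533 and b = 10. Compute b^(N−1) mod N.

10^1 ≡ 10 (mod 533)
10^2 ≡ 10^2 = 100 ≡ 100 (mod 533)
10^4 ≡ 100^2 = 10000 ≡ 406 (mod 533)
10^8 ≡ 406^2 = 164836 ≡ 139 (mod 533)
10^16 ≡ 139^2 = 19321 ≡ 133 (mod 533)
10^32 ≡ 133^2 = 17689 ≡ 100 (mod 533)
10^64 ≡ 100^2 = 10000 ≡ 406 (mod 533)
10^128 ≡ 406^2 = 164836 ≡ 139 (mod 533)
10^256 ≡ 139^2 = 19321 ≡ 133 (mod 533)
10^512 ≡ 133^2 = 17689 ≡ 100 (mod 533)
532 = 512 + 16 + 4 in binary powers of 2.
So 10^532 ≡ 100 · 133 · 406 ≡ 510 (mod 533).
Since 510 ≠ 1, base 10 is a Fermat witness: 533 is composite.

510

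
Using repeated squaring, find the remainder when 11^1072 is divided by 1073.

248

11^1 ≡ 11 (mod 1073)
11^2 ≡ 11^2 = 121 ≡ 121 (mod 1073)
11^4 ≡ 121^2 = 14641 ≡ 692 (mod 1073)
11^8 ≡ 692^2 = 478864 ≡ 306 (mod 1073)
11^16 ≡ 306^2 = 93636 ≡ 285 (mod 1073)
11^32 ≡ 285^2 = 81225 ≡ 750 (mod 1073)
11^64 ≡ 750^2 = 562500 ≡ 248 (mod 1073)
11^128 ≡ 248^2 = 61504 ≡ 343 (mod 1073)
11^256 ≡ 343^2 = 117649 ≡ 692 (mod 1073)
11^512 ≡ 692^2 = 478864 ≡ 306 (mod 1073)
11^1024 ≡ 306^2 = 93636 ≡ 285 (mod 1073)
1072 = 1024 + 32 + 16 in binary powers of 2.
So 11^1072 ≡ 285 · 750 · 285 ≡ 248 (mod 1073).
Since 248 ≠ 1, base 11 is a Fermat witness: 1073 is composite.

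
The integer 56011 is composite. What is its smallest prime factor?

79

56011 is odd.
Digit sum 13, not divisible by 3.
Ends in 1: not divisible by 5.
7: 56011 = 7·8001 + 4
11: 56011 = 11·5091 + 10
13: 56011 = 13·4308 + 7
17: 56011 = 17·3294 + 13
19: 56011 = 19·2947 + 18
23: 56011 = 23·2435 + 6
29: 56011 = 29·1931 + 12
31: 56011 = 31·1806 + 25
37: 56011 = 37·1513 + 30
41: 56011 = 41·1366 + 5
43: 56011 = 43·1302 + 25
47: 56011 = 47·1191 + 34
53: 56011 = 53·1056 + 43
59: 56011 = 59·949 + 20
61: 56011 = 61·918 + 13
67: 56011 = 67·835 + 66
71: 56011 = 71·788 + 63
73: 56011 = 73·767 + 20
79: 56011 = 79·709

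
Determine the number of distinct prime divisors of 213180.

6

213180 = 2^2 · 53295
53295 = 3 · 17765
17765 = 5 · 3553
3553 = 11 · 323
323 = 17 · 19
213180 = 2^2 · 3 · 5 · 11 · 17 · 19, which has 6 distinct prime factors.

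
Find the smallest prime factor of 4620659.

4620659 is odd.
Digit sum 32, not divisible by 3.
Ends in 9: not divisible by 5.
7: 4620659 = 7·660094 + 1
11: 4620659 = 11·420059 + 10
13: 4620659 = 13·355435 + 4
17: 4620659 = 17·271803 + 8
19: 4620659 = 19·243192 + 11
23: 4620659 = 23·200898 + 5
29: 4620659 = 29·159333 + 2
31: 4620659 = 31·149053 + 16
37: 4620659 = 37·124882 + 25
41: 4620659 = 41·112699

41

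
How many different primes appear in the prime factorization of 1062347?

1062347 = 11 · 96577
96577 = 13 · 7429
7429 = 17 · 437
437 = 19 · 23
1062347 = 11 · 13 · 17 · 19 · 23, which has 5 distinct prime factors.

5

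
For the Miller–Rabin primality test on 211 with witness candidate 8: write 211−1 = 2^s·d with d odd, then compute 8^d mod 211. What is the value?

211 − 1 = 210 = 2^1 · 105, so d = 105.
8^1 ≡ 8 (mod 211)
8^2 ≡ 8^2 = 64 ≡ 64 (mod 211)
8^4 ≡ 64^2 = 4096 ≡ 87 (mod 211)
8^8 ≡ 87^2 = 7569 ≡ 184 (mod 211)
8^16 ≡ 184^2 = 33856 ≡ 96 (mod 211)
8^32 ≡ 96^2 = 9216 ≡ 143 (mod 211)
8^64 ≡ 143^2 = 20449 ≡ 193 (mod 211)
105 = 64 + 32 + 8 + 1 in binary powers of 2.
So 8^105 ≡ 193 · 143 · 184 · 8 ≡ 210 (mod 211).
Since 8^d ≡ 210 (mod 211), base 8 does not prove 211 composite.

210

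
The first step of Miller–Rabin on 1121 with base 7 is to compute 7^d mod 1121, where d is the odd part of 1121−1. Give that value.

239

1121 − 1 = 1120 = 2^5 · 35, so d = 35.
7^1 ≡ 7 (mod 1121)
7^2 ≡ 7^2 = 49 ≡ 49 (mod 1121)
7^4 ≡ 49^2 = 2401 ≡ 159 (mod 1121)
7^8 ≡ 159^2 = 25281 ≡ 619 (mod 1121)
7^16 ≡ 619^2 = 383161 ≡ 900 (mod 1121)
7^32 ≡ 900^2 = 810000 ≡ 638 (mod 1121)
35 = 32 + 2 + 1 in binary powers of 2.
So 7^35 ≡ 638 · 49 · 7 ≡ 239 (mod 1121).
Squaring chain: 239 → 1071 → 258 → 425 → 144; never reaches −1, so base 7 is a Miller–Rabin witness that 1121 is composite.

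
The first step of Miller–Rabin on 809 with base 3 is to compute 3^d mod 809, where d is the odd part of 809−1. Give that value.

239

809 − 1 = 808 = 2^3 · 101, so d = 101.
3^1 ≡ 3 (mod 809)
3^2 ≡ 3^2 = 9 ≡ 9 (mod 809)
3^4 ≡ 9^2 = 81 ≡ 81 (mod 809)
3^8 ≡ 81^2 = 6561 ≡ 89 (mod 809)
3^16 ≡ 89^2 = 7921 ≡ 640 (mod 809)
3^32 ≡ 640^2 = 409600 ≡ 246 (mod 809)
3^64 ≡ 246^2 = 60516 ≡ 650 (mod 809)
101 = 64 + 32 + 4 + 1 in binary powers of 2.
So 3^101 ≡ 650 · 246 · 81 · 3 ≡ 239 (mod 809).
Squaring chain: 239 → 491 → 808; reaches −1, so base 3 does not prove 809 composite.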